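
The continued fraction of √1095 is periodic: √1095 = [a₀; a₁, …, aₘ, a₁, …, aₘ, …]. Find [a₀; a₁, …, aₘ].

[33; 11, 66]

a₀ = ⌊√1095⌋ = 33.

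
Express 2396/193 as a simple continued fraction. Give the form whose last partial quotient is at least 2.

[12; 2, 2, 2, 2, 1, 4]

2396 = 12*193 + 80
193 = 2*80 + 33
80 = 2*33 + 14
33 = 2*14 + 5
14 = 2*5 + 4
5 = 1*4 + 1
4 = 4*1 + 0  (stop)
So 2396/193 = [12; 2, 2, 2, 2, 1, 4].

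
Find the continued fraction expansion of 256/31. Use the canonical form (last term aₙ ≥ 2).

256 = 8*31 + 8
31 = 3*8 + 7
8 = 1*7 + 1
7 = 7*1 + 0  (stop)
So 256/31 = [8; 3, 1, 7].

[8; 3, 1, 7]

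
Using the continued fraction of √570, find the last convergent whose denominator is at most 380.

√570 = [23; 1, 6, 1, 46, …] (period length 4).
Convergents:
  p_0/q_0 = 23/1
  p_1/q_1 = 24/1
  p_2/q_2 = 167/7
  p_3/q_3 = 191/8
  p_4/q_4 = 8953/375
  p_5/q_5 = 9144/383
q_4 = 375 ≤ 380 < 383 = q_5, so the answer is 8953/375.

8953/375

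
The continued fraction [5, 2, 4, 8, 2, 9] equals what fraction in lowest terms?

8098/1487

Fold from the inside: start with 9/1.
  2 + 1/9 = 19/9
  8 + 9/19 = 161/19
  4 + 19/161 = 663/161
  2 + 161/663 = 1487/663
  5 + 663/1487 = 8098/1487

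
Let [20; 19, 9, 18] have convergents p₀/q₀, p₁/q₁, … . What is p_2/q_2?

Using pₖ = aₖpₖ₋₁ + pₖ₋₂, qₖ = aₖqₖ₋₁ + qₖ₋₂ (with p₋₁=1, p₋₂=0, q₋₁=0, q₋₂=1):
  k=0: a=20, p=20, q=1
  k=1: a=19, p=381, q=19
  k=2: a=9, p=3449, q=172

3449/172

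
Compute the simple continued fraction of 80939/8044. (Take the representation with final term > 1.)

80939 = 10*8044 + 499
8044 = 16*499 + 60
499 = 8*60 + 19
60 = 3*19 + 3
19 = 6*3 + 1
3 = 3*1 + 0  (stop)
So 80939/8044 = [10; 16, 8, 3, 6, 3].

[10; 16, 8, 3, 6, 3]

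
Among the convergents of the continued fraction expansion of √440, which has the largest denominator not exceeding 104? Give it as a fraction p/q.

881/42

√440 = [20; 1, 40, …] (period length 2).
Convergents:
  p_0/q_0 = 20/1
  p_1/q_1 = 21/1
  p_2/q_2 = 860/41
  p_3/q_3 = 881/42
  p_4/q_4 = 36100/1721
q_3 = 42 ≤ 104 < 1721 = q_4, so the answer is 881/42.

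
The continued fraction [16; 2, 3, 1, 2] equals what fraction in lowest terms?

411/25

Using pₖ = aₖpₖ₋₁ + pₖ₋₂ and qₖ = aₖqₖ₋₁ + qₖ₋₂:
  k=0: a=16, p=16, q=1
  k=1: a=2, p=33, q=2
  k=2: a=3, p=115, q=7
  k=3: a=1, p=148, q=9
  k=4: a=2, p=411, q=25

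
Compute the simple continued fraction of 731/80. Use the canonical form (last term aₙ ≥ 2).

[9; 7, 3, 1, 2]

731 = 9×80 + 11
80 = 7×11 + 3
11 = 3×3 + 2
3 = 1×2 + 1
2 = 2×1 + 0  (stop)
So 731/80 = [9; 7, 3, 1, 2].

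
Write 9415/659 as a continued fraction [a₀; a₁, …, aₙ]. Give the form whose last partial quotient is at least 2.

9415 = 14·659 + 189
659 = 3·189 + 92
189 = 2·92 + 5
92 = 18·5 + 2
5 = 2·2 + 1
2 = 2·1 + 0  (stop)
So 9415/659 = [14; 3, 2, 18, 2, 2].

[14; 3, 2, 18, 2, 2]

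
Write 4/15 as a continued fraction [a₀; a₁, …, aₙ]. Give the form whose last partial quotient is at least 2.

[0; 3, 1, 3]

4 = 0*15 + 4
15 = 3*4 + 3
4 = 1*3 + 1
3 = 3*1 + 0  (stop)
So 4/15 = [0; 3, 1, 3].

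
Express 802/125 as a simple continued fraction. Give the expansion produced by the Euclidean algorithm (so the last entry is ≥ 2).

[6; 2, 2, 2, 10]

802 = 6·125 + 52
125 = 2·52 + 21
52 = 2·21 + 10
21 = 2·10 + 1
10 = 10·1 + 0  (stop)
So 802/125 = [6; 2, 2, 2, 10].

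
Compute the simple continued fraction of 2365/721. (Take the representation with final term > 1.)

[3; 3, 1, 1, 3, 9, 3]

2365 = 3·721 + 202
721 = 3·202 + 115
202 = 1·115 + 87
115 = 1·87 + 28
87 = 3·28 + 3
28 = 9·3 + 1
3 = 3·1 + 0  (stop)
So 2365/721 = [3; 3, 1, 1, 3, 9, 3].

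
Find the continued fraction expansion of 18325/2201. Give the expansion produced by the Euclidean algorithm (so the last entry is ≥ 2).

18325 = 8·2201 + 717
2201 = 3·717 + 50
717 = 14·50 + 17
50 = 2·17 + 16
17 = 1·16 + 1
16 = 16·1 + 0  (stop)
So 18325/2201 = [8; 3, 14, 2, 1, 16].

[8; 3, 14, 2, 1, 16]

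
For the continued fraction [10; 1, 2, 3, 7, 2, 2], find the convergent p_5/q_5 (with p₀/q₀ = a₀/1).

1669/156

Using pₖ = aₖpₖ₋₁ + pₖ₋₂, qₖ = aₖqₖ₋₁ + qₖ₋₂ (with p₋₁=1, p₋₂=0, q₋₁=0, q₋₂=1):
  k=0: a=10, p=10, q=1
  k=1: a=1, p=11, q=1
  k=2: a=2, p=32, q=3
  k=3: a=3, p=107, q=10
  k=4: a=7, p=781, q=73
  k=5: a=2, p=1669, q=156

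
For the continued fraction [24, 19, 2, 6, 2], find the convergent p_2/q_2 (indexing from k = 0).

938/39

Using pₖ = aₖpₖ₋₁ + pₖ₋₂, qₖ = aₖqₖ₋₁ + qₖ₋₂ (with p₋₁=1, p₋₂=0, q₋₁=0, q₋₂=1):
  k=0: a=24, p=24, q=1
  k=1: a=19, p=457, q=19
  k=2: a=2, p=938, q=39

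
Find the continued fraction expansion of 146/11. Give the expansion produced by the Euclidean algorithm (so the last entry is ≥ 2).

[13; 3, 1, 2]

146 = 13·11 + 3
11 = 3·3 + 2
3 = 1·2 + 1
2 = 2·1 + 0  (stop)
So 146/11 = [13; 3, 1, 2].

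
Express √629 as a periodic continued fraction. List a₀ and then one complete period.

a₀ = ⌊√629⌋ = 25.

[25; 12, 1, 1, 12, 50]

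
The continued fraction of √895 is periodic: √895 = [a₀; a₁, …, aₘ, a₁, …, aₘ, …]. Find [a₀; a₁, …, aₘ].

a₀ = ⌊√895⌋ = 29.
With m₀=0, d₀=1 and mₖ₊₁ = dₖaₖ − mₖ, dₖ₊₁ = (n − mₖ₊₁²)/dₖ, aₖ₊₁ = ⌊(a₀+mₖ₊₁)/dₖ₊₁⌋:
  k=1: m=29, d=54, a=1
  k=2: m=25, d=5, a=10
  k=3: m=25, d=54, a=1
  k=4: m=29, d=1, a=58
d=1 and a=2a₀=58 at k=4, so the next step gives (m, d) = (29, 54) again — its k=1 value — and the period has length 4.

[29; 1, 10, 1, 58]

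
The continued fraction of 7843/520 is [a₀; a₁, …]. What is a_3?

7843 = 15·520 + 43   →  a_0 = 15
520 = 12·43 + 4   →  a_1 = 12
43 = 10·4 + 3   →  a_2 = 10
4 = 1·3 + 1   →  a_3 = 1

1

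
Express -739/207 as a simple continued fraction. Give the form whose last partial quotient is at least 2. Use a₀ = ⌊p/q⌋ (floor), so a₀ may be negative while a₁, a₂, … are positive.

[-4; 2, 3, 14, 2]

-739 = -4*207 + 89
207 = 2*89 + 29
89 = 3*29 + 2
29 = 14*2 + 1
2 = 2*1 + 0  (stop)
So -739/207 = [-4; 2, 3, 14, 2].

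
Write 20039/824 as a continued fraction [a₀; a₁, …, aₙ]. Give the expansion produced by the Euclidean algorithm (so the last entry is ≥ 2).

[24; 3, 7, 1, 1, 17]

20039 = 24*824 + 263
824 = 3*263 + 35
263 = 7*35 + 18
35 = 1*18 + 17
18 = 1*17 + 1
17 = 17*1 + 0  (stop)
So 20039/824 = [24; 3, 7, 1, 1, 17].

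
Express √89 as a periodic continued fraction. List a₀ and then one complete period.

a₀ = ⌊√89⌋ = 9.
With m₀=0, d₀=1 and mₖ₊₁ = dₖaₖ − mₖ, dₖ₊₁ = (n − mₖ₊₁²)/dₖ, aₖ₊₁ = ⌊(a₀+mₖ₊₁)/dₖ₊₁⌋:
  k=1: m=9, d=8, a=2
  k=2: m=7, d=5, a=3
  k=3: m=8, d=5, a=3
  k=4: m=7, d=8, a=2
  k=5: m=9, d=1, a=18
d=1 and a=2a₀=18 at k=5, so the next step gives (m, d) = (9, 8) again — its k=1 value — and the period has length 5.

[9; 2, 3, 3, 2, 18]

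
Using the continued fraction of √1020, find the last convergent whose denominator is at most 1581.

32672/1023

√1020 = [31; 1, 14, 1, 62, …] (period length 4).
Convergents:
  p_0/q_0 = 31/1
  p_1/q_1 = 32/1
  p_2/q_2 = 479/15
  p_3/q_3 = 511/16
  p_4/q_4 = 32161/1007
  p_5/q_5 = 32672/1023
  p_6/q_6 = 489569/15329
q_5 = 1023 ≤ 1581 < 15329 = q_6, so the answer is 32672/1023.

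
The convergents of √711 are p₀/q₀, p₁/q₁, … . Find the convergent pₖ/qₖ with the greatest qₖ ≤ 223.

√711 = [26; 1, 1, 1, 52, …] (period length 4).
Convergents:
  p_0/q_0 = 26/1
  p_1/q_1 = 27/1
  p_2/q_2 = 53/2
  p_3/q_3 = 80/3
  p_4/q_4 = 4213/158
  p_5/q_5 = 4293/161
  p_6/q_6 = 8506/319
q_5 = 161 ≤ 223 < 319 = q_6, so the answer is 4293/161.

4293/161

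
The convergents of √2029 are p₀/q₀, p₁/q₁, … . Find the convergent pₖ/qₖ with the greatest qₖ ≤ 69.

√2029 = [45; 22, 1, 1, 22, 90, …] (period length 5).
Convergents:
  p_0/q_0 = 45/1
  p_1/q_1 = 991/22
  p_2/q_2 = 1036/23
  p_3/q_3 = 2027/45
  p_4/q_4 = 45630/1013
q_3 = 45 ≤ 69 < 1013 = q_4, so the answer is 2027/45.

2027/45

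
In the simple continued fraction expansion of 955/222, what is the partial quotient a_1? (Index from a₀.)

955 = 4·222 + 67   →  a_0 = 4
222 = 3·67 + 21   →  a_1 = 3

3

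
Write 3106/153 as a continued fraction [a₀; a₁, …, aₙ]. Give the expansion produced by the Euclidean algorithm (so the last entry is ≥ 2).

3106 = 20×153 + 46
153 = 3×46 + 15
46 = 3×15 + 1
15 = 15×1 + 0  (stop)
So 3106/153 = [20; 3, 3, 15].

[20; 3, 3, 15]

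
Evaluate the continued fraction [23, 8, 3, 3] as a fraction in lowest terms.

Fold from the inside: start with 3/1.
  3 + 1/3 = 10/3
  8 + 3/10 = 83/10
  23 + 10/83 = 1919/83

1919/83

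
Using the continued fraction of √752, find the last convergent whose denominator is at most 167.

1947/71

√752 = [27; 2, 2, 1, 2, 1, 2, 2, 54, …] (period length 8).
Convergents:
  p_0/q_0 = 27/1
  p_1/q_1 = 55/2
  p_2/q_2 = 137/5
  p_3/q_3 = 192/7
  p_4/q_4 = 521/19
  p_5/q_5 = 713/26
  p_6/q_6 = 1947/71
  p_7/q_7 = 4607/168
q_6 = 71 ≤ 167 < 168 = q_7, so the answer is 1947/71.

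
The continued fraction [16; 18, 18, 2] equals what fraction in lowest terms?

Fold from the inside: start with 2/1.
  18 + 1/2 = 37/2
  18 + 2/37 = 668/37
  16 + 37/668 = 10725/668

10725/668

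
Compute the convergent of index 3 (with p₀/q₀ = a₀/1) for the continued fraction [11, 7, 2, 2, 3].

412/37

Using pₖ = aₖpₖ₋₁ + pₖ₋₂, qₖ = aₖqₖ₋₁ + qₖ₋₂ (with p₋₁=1, p₋₂=0, q₋₁=0, q₋₂=1):
  k=0: a=11, p=11, q=1
  k=1: a=7, p=78, q=7
  k=2: a=2, p=167, q=15
  k=3: a=2, p=412, q=37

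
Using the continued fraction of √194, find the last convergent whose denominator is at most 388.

5251/377

√194 = [13; 1, 12, 1, 26, …] (period length 4).
Convergents:
  p_0/q_0 = 13/1
  p_1/q_1 = 14/1
  p_2/q_2 = 181/13
  p_3/q_3 = 195/14
  p_4/q_4 = 5251/377
  p_5/q_5 = 5446/391
q_4 = 377 ≤ 388 < 391 = q_5, so the answer is 5251/377.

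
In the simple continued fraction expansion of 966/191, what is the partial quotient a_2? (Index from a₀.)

966 = 5·191 + 11   →  a_0 = 5
191 = 17·11 + 4   →  a_1 = 17
11 = 2·4 + 3   →  a_2 = 2

2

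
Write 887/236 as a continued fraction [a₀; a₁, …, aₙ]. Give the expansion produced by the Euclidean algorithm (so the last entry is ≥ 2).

[3; 1, 3, 7, 8]

887 = 3·236 + 179
236 = 1·179 + 57
179 = 3·57 + 8
57 = 7·8 + 1
8 = 8·1 + 0  (stop)
So 887/236 = [3; 1, 3, 7, 8].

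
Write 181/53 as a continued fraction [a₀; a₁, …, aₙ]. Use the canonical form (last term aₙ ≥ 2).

[3; 2, 2, 2, 4]

181 = 3·53 + 22
53 = 2·22 + 9
22 = 2·9 + 4
9 = 2·4 + 1
4 = 4·1 + 0  (stop)
So 181/53 = [3; 2, 2, 2, 4].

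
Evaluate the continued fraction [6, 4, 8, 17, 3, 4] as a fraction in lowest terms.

Fold from the inside: start with 4/1.
  3 + 1/4 = 13/4
  17 + 4/13 = 225/13
  8 + 13/225 = 1813/225
  4 + 225/1813 = 7477/1813
  6 + 1813/7477 = 46675/7477

46675/7477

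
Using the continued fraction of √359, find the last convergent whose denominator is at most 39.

√359 = [18; 1, 17, 1, 36, …] (period length 4).
Convergents:
  p_0/q_0 = 18/1
  p_1/q_1 = 19/1
  p_2/q_2 = 341/18
  p_3/q_3 = 360/19
  p_4/q_4 = 13301/702
q_3 = 19 ≤ 39 < 702 = q_4, so the answer is 360/19.

360/19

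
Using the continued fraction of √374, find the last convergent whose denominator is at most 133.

√374 = [19; 2, 1, 18, 1, 2, 38, …] (period length 6).
Convergents:
  p_0/q_0 = 19/1
  p_1/q_1 = 39/2
  p_2/q_2 = 58/3
  p_3/q_3 = 1083/56
  p_4/q_4 = 1141/59
  p_5/q_5 = 3365/174
q_4 = 59 ≤ 133 < 174 = q_5, so the answer is 1141/59.

1141/59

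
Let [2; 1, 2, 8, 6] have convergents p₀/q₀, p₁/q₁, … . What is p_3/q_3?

Using pₖ = aₖpₖ₋₁ + pₖ₋₂, qₖ = aₖqₖ₋₁ + qₖ₋₂ (with p₋₁=1, p₋₂=0, q₋₁=0, q₋₂=1):
  k=0: a=2, p=2, q=1
  k=1: a=1, p=3, q=1
  k=2: a=2, p=8, q=3
  k=3: a=8, p=67, q=25

67/25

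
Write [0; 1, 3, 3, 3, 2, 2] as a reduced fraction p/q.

Using pₖ = aₖpₖ₋₁ + pₖ₋₂ and qₖ = aₖqₖ₋₁ + qₖ₋₂:
  k=0: a=0, p=0, q=1
  k=1: a=1, p=1, q=1
  k=2: a=3, p=3, q=4
  k=3: a=3, p=10, q=13
  k=4: a=3, p=33, q=43
  k=5: a=2, p=76, q=99
  k=6: a=2, p=185, q=241

185/241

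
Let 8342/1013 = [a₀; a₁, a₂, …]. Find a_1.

8342 = 8·1013 + 238   →  a_0 = 8
1013 = 4·238 + 61   →  a_1 = 4

4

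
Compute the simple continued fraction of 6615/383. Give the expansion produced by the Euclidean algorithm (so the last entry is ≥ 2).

6615 = 17×383 + 104
383 = 3×104 + 71
104 = 1×71 + 33
71 = 2×33 + 5
33 = 6×5 + 3
5 = 1×3 + 2
3 = 1×2 + 1
2 = 2×1 + 0  (stop)
So 6615/383 = [17; 3, 1, 2, 6, 1, 1, 2].

[17; 3, 1, 2, 6, 1, 1, 2]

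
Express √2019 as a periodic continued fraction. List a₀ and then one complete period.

[44; 1, 13, 1, 88]

a₀ = ⌊√2019⌋ = 44.
With m₀=0, d₀=1 and mₖ₊₁ = dₖaₖ − mₖ, dₖ₊₁ = (n − mₖ₊₁²)/dₖ, aₖ₊₁ = ⌊(a₀+mₖ₊₁)/dₖ₊₁⌋:
  k=1: m=44, d=83, a=1
  k=2: m=39, d=6, a=13
  k=3: m=39, d=83, a=1
  k=4: m=44, d=1, a=88
d=1 and a=2a₀=88 at k=4, so the next step gives (m, d) = (44, 83) again — its k=1 value — and the period has length 4.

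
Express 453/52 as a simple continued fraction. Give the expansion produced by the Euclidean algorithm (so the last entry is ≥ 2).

453 = 8·52 + 37
52 = 1·37 + 15
37 = 2·15 + 7
15 = 2·7 + 1
7 = 7·1 + 0  (stop)
So 453/52 = [8; 1, 2, 2, 7].

[8; 1, 2, 2, 7]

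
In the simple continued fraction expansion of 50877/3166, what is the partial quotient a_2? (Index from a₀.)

50877 = 16·3166 + 221   →  a_0 = 16
3166 = 14·221 + 72   →  a_1 = 14
221 = 3·72 + 5   →  a_2 = 3

3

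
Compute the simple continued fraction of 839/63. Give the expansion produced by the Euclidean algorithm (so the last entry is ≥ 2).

[13; 3, 6, 1, 2]

839 = 13*63 + 20
63 = 3*20 + 3
20 = 6*3 + 2
3 = 1*2 + 1
2 = 2*1 + 0  (stop)
So 839/63 = [13; 3, 6, 1, 2].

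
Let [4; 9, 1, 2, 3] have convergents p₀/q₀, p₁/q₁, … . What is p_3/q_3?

119/29

Using pₖ = aₖpₖ₋₁ + pₖ₋₂, qₖ = aₖqₖ₋₁ + qₖ₋₂ (with p₋₁=1, p₋₂=0, q₋₁=0, q₋₂=1):
  k=0: a=4, p=4, q=1
  k=1: a=9, p=37, q=9
  k=2: a=1, p=41, q=10
  k=3: a=2, p=119, q=29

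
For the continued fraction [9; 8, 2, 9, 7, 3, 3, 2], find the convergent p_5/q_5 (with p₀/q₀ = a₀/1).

Using pₖ = aₖpₖ₋₁ + pₖ₋₂, qₖ = aₖqₖ₋₁ + qₖ₋₂ (with p₋₁=1, p₋₂=0, q₋₁=0, q₋₂=1):
  k=0: a=9, p=9, q=1
  k=1: a=8, p=73, q=8
  k=2: a=2, p=155, q=17
  k=3: a=9, p=1468, q=161
  k=4: a=7, p=10431, q=1144
  k=5: a=3, p=32761, q=3593

32761/3593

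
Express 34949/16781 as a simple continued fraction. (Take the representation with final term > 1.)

[2; 12, 10, 8, 17]

34949 = 2×16781 + 1387
16781 = 12×1387 + 137
1387 = 10×137 + 17
137 = 8×17 + 1
17 = 17×1 + 0  (stop)
So 34949/16781 = [2; 12, 10, 8, 17].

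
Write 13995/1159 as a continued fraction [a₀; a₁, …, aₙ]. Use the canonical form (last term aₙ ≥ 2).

13995 = 12·1159 + 87
1159 = 13·87 + 28
87 = 3·28 + 3
28 = 9·3 + 1
3 = 3·1 + 0  (stop)
So 13995/1159 = [12; 13, 3, 9, 3].

[12; 13, 3, 9, 3]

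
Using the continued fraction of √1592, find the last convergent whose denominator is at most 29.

399/10

√1592 = [39; 1, 8, 1, 78, …] (period length 4).
Convergents:
  p_0/q_0 = 39/1
  p_1/q_1 = 40/1
  p_2/q_2 = 359/9
  p_3/q_3 = 399/10
  p_4/q_4 = 31481/789
q_3 = 10 ≤ 29 < 789 = q_4, so the answer is 399/10.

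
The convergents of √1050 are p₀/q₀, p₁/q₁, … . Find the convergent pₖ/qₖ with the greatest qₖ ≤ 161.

3532/109

√1050 = [32; 2, 2, 10, 2, 2, 64, …] (period length 6).
Convergents:
  p_0/q_0 = 32/1
  p_1/q_1 = 65/2
  p_2/q_2 = 162/5
  p_3/q_3 = 1685/52
  p_4/q_4 = 3532/109
  p_5/q_5 = 8749/270
q_4 = 109 ≤ 161 < 270 = q_5, so the answer is 3532/109.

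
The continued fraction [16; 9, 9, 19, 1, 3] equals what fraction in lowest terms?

Using pₖ = aₖpₖ₋₁ + pₖ₋₂ and qₖ = aₖqₖ₋₁ + qₖ₋₂:
  k=0: a=16, p=16, q=1
  k=1: a=9, p=145, q=9
  k=2: a=9, p=1321, q=82
  k=3: a=19, p=25244, q=1567
  k=4: a=1, p=26565, q=1649
  k=5: a=3, p=104939, q=6514

104939/6514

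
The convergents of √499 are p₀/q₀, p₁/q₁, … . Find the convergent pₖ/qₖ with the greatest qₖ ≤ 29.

√499 = [22; 2, 1, 21, 1, 2, 44, …] (period length 6).
Convergents:
  p_0/q_0 = 22/1
  p_1/q_1 = 45/2
  p_2/q_2 = 67/3
  p_3/q_3 = 1452/65
q_2 = 3 ≤ 29 < 65 = q_3, so the answer is 67/3.

67/3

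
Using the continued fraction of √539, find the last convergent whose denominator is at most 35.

√539 = [23; 4, 1, 1, 1, 1, 1, 4, 46, …] (period length 8).
Convergents:
  p_0/q_0 = 23/1
  p_1/q_1 = 93/4
  p_2/q_2 = 116/5
  p_3/q_3 = 209/9
  p_4/q_4 = 325/14
  p_5/q_5 = 534/23
  p_6/q_6 = 859/37
q_5 = 23 ≤ 35 < 37 = q_6, so the answer is 534/23.

534/23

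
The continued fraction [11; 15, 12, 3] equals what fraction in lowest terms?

Using pₖ = aₖpₖ₋₁ + pₖ₋₂ and qₖ = aₖqₖ₋₁ + qₖ₋₂:
  k=0: a=11, p=11, q=1
  k=1: a=15, p=166, q=15
  k=2: a=12, p=2003, q=181
  k=3: a=3, p=6175, q=558

6175/558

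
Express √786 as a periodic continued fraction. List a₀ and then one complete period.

a₀ = ⌊√786⌋ = 28.

[28; 28, 56]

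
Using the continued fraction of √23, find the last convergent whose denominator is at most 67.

235/49

√23 = [4; 1, 3, 1, 8, …] (period length 4).
Convergents:
  p_0/q_0 = 4/1
  p_1/q_1 = 5/1
  p_2/q_2 = 19/4
  p_3/q_3 = 24/5
  p_4/q_4 = 211/44
  p_5/q_5 = 235/49
  p_6/q_6 = 916/191
q_5 = 49 ≤ 67 < 191 = q_6, so the answer is 235/49.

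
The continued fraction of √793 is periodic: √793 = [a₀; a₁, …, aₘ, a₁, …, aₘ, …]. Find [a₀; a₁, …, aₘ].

[28; 6, 4, 6, 56]

a₀ = ⌊√793⌋ = 28.
With m₀=0, d₀=1 and mₖ₊₁ = dₖaₖ − mₖ, dₖ₊₁ = (n − mₖ₊₁²)/dₖ, aₖ₊₁ = ⌊(a₀+mₖ₊₁)/dₖ₊₁⌋:
  k=1: m=28, d=9, a=6
  k=2: m=26, d=13, a=4
  k=3: m=26, d=9, a=6
  k=4: m=28, d=1, a=56
d=1 and a=2a₀=56 at k=4, so the next step gives (m, d) = (28, 9) again — its k=1 value — and the period has length 4.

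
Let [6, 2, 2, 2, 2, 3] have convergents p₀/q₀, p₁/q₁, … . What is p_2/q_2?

Using pₖ = aₖpₖ₋₁ + pₖ₋₂, qₖ = aₖqₖ₋₁ + qₖ₋₂ (with p₋₁=1, p₋₂=0, q₋₁=0, q₋₂=1):
  k=0: a=6, p=6, q=1
  k=1: a=2, p=13, q=2
  k=2: a=2, p=32, q=5

32/5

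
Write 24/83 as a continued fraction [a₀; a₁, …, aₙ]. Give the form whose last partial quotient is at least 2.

24 = 0·83 + 24
83 = 3·24 + 11
24 = 2·11 + 2
11 = 5·2 + 1
2 = 2·1 + 0  (stop)
So 24/83 = [0; 3, 2, 5, 2].

[0; 3, 2, 5, 2]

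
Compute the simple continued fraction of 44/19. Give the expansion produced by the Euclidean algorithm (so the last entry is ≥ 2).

[2; 3, 6]

44 = 2·19 + 6
19 = 3·6 + 1
6 = 6·1 + 0  (stop)
So 44/19 = [2; 3, 6].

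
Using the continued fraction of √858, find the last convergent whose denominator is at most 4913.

√858 = [29; 3, 2, 3, 58, …] (period length 4).
Convergents:
  p_0/q_0 = 29/1
  p_1/q_1 = 88/3
  p_2/q_2 = 205/7
  p_3/q_3 = 703/24
  p_4/q_4 = 40979/1399
  p_5/q_5 = 123640/4221
  p_6/q_6 = 288259/9841
q_5 = 4221 ≤ 4913 < 9841 = q_6, so the answer is 123640/4221.

123640/4221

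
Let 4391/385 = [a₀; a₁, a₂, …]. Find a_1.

4391 = 11·385 + 156   →  a_0 = 11
385 = 2·156 + 73   →  a_1 = 2

2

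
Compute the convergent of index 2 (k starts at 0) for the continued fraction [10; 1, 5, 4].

65/6

Using pₖ = aₖpₖ₋₁ + pₖ₋₂, qₖ = aₖqₖ₋₁ + qₖ₋₂ (with p₋₁=1, p₋₂=0, q₋₁=0, q₋₂=1):
  k=0: a=10, p=10, q=1
  k=1: a=1, p=11, q=1
  k=2: a=5, p=65, q=6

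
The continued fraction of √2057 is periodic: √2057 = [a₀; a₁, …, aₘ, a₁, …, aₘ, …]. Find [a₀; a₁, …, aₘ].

[45; 2, 1, 4, 1, 2, 90]

a₀ = ⌊√2057⌋ = 45.
With m₀=0, d₀=1 and mₖ₊₁ = dₖaₖ − mₖ, dₖ₊₁ = (n − mₖ₊₁²)/dₖ, aₖ₊₁ = ⌊(a₀+mₖ₊₁)/dₖ₊₁⌋:
  k=1: m=45, d=32, a=2
  k=2: m=19, d=53, a=1
  k=3: m=34, d=17, a=4
  k=4: m=34, d=53, a=1
  k=5: m=19, d=32, a=2
  k=6: m=45, d=1, a=90
d=1 and a=2a₀=90 at k=6, so the next step gives (m, d) = (45, 32) again — its k=1 value — and the period has length 6.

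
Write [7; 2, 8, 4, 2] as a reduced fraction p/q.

1173/157

Using pₖ = aₖpₖ₋₁ + pₖ₋₂ and qₖ = aₖqₖ₋₁ + qₖ₋₂:
  k=0: a=7, p=7, q=1
  k=1: a=2, p=15, q=2
  k=2: a=8, p=127, q=17
  k=3: a=4, p=523, q=70
  k=4: a=2, p=1173, q=157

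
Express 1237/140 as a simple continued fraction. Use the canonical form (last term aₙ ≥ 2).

[8; 1, 5, 11, 2]

1237 = 8*140 + 117
140 = 1*117 + 23
117 = 5*23 + 2
23 = 11*2 + 1
2 = 2*1 + 0  (stop)
So 1237/140 = [8; 1, 5, 11, 2].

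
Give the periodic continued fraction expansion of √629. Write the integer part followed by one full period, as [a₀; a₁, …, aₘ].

a₀ = ⌊√629⌋ = 25.
With m₀=0, d₀=1 and mₖ₊₁ = dₖaₖ − mₖ, dₖ₊₁ = (n − mₖ₊₁²)/dₖ, aₖ₊₁ = ⌊(a₀+mₖ₊₁)/dₖ₊₁⌋:
  k=1: m=25, d=4, a=12
  k=2: m=23, d=25, a=1
  k=3: m=2, d=25, a=1
  k=4: m=23, d=4, a=12
  k=5: m=25, d=1, a=50
d=1 and a=2a₀=50 at k=5, so the next step gives (m, d) = (25, 4) again — its k=1 value — and the period has length 5.

[25; 12, 1, 1, 12, 50]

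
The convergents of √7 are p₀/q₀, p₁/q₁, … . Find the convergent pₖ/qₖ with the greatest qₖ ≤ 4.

8/3

√7 = [2; 1, 1, 1, 4, …] (period length 4).
Convergents:
  p_0/q_0 = 2/1
  p_1/q_1 = 3/1
  p_2/q_2 = 5/2
  p_3/q_3 = 8/3
  p_4/q_4 = 37/14
q_3 = 3 ≤ 4 < 14 = q_4, so the answer is 8/3.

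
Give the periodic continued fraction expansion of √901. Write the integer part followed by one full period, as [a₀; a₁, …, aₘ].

[30; 60]

a₀ = ⌊√901⌋ = 30.
With m₀=0, d₀=1 and mₖ₊₁ = dₖaₖ − mₖ, dₖ₊₁ = (n − mₖ₊₁²)/dₖ, aₖ₊₁ = ⌊(a₀+mₖ₊₁)/dₖ₊₁⌋:
  k=1: m=30, d=1, a=60
d=1 and a=2a₀=60 at k=1, so the next step gives (m, d) = (30, 1) again — its k=1 value — and the period has length 1.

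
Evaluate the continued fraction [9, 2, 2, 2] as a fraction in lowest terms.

113/12

Using pₖ = aₖpₖ₋₁ + pₖ₋₂ and qₖ = aₖqₖ₋₁ + qₖ₋₂:
  k=0: a=9, p=9, q=1
  k=1: a=2, p=19, q=2
  k=2: a=2, p=47, q=5
  k=3: a=2, p=113, q=12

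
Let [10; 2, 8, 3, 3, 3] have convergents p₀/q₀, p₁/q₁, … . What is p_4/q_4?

Using pₖ = aₖpₖ₋₁ + pₖ₋₂, qₖ = aₖqₖ₋₁ + qₖ₋₂ (with p₋₁=1, p₋₂=0, q₋₁=0, q₋₂=1):
  k=0: a=10, p=10, q=1
  k=1: a=2, p=21, q=2
  k=2: a=8, p=178, q=17
  k=3: a=3, p=555, q=53
  k=4: a=3, p=1843, q=176

1843/176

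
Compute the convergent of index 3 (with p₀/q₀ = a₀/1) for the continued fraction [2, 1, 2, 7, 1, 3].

Using pₖ = aₖpₖ₋₁ + pₖ₋₂, qₖ = aₖqₖ₋₁ + qₖ₋₂ (with p₋₁=1, p₋₂=0, q₋₁=0, q₋₂=1):
  k=0: a=2, p=2, q=1
  k=1: a=1, p=3, q=1
  k=2: a=2, p=8, q=3
  k=3: a=7, p=59, q=22

59/22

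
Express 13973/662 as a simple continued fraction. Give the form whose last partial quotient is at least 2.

13973 = 21*662 + 71
662 = 9*71 + 23
71 = 3*23 + 2
23 = 11*2 + 1
2 = 2*1 + 0  (stop)
So 13973/662 = [21; 9, 3, 11, 2].

[21; 9, 3, 11, 2]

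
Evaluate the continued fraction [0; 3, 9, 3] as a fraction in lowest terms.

Fold from the inside: start with 3/1.
  9 + 1/3 = 28/3
  3 + 3/28 = 87/28
  0 + 28/87 = 28/87

28/87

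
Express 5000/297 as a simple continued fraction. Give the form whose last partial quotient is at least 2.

5000 = 16·297 + 248
297 = 1·248 + 49
248 = 5·49 + 3
49 = 16·3 + 1
3 = 3·1 + 0  (stop)
So 5000/297 = [16; 1, 5, 16, 3].

[16; 1, 5, 16, 3]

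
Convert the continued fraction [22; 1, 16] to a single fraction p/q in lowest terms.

390/17

Fold from the inside: start with 16/1.
  1 + 1/16 = 17/16
  22 + 16/17 = 390/17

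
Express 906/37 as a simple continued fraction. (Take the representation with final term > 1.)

[24; 2, 18]

906 = 24×37 + 18
37 = 2×18 + 1
18 = 18×1 + 0  (stop)
So 906/37 = [24; 2, 18].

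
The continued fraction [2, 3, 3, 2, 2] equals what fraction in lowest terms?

129/56

Fold from the inside: start with 2/1.
  2 + 1/2 = 5/2
  3 + 2/5 = 17/5
  3 + 5/17 = 56/17
  2 + 17/56 = 129/56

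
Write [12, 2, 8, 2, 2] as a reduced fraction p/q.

1110/89

Fold from the inside: start with 2/1.
  2 + 1/2 = 5/2
  8 + 2/5 = 42/5
  2 + 5/42 = 89/42
  12 + 42/89 = 1110/89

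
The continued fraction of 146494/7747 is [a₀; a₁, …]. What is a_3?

146494 = 18·7747 + 7048   →  a_0 = 18
7747 = 1·7048 + 699   →  a_1 = 1
7048 = 10·699 + 58   →  a_2 = 10
699 = 12·58 + 3   →  a_3 = 12

12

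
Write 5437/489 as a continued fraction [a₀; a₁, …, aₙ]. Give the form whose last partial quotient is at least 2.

[11; 8, 2, 3, 8]

5437 = 11×489 + 58
489 = 8×58 + 25
58 = 2×25 + 8
25 = 3×8 + 1
8 = 8×1 + 0  (stop)
So 5437/489 = [11; 8, 2, 3, 8].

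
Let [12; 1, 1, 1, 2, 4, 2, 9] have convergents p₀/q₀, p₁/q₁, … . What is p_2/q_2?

25/2

Using pₖ = aₖpₖ₋₁ + pₖ₋₂, qₖ = aₖqₖ₋₁ + qₖ₋₂ (with p₋₁=1, p₋₂=0, q₋₁=0, q₋₂=1):
  k=0: a=12, p=12, q=1
  k=1: a=1, p=13, q=1
  k=2: a=1, p=25, q=2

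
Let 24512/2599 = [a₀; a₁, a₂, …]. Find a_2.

3

24512 = 9·2599 + 1121   →  a_0 = 9
2599 = 2·1121 + 357   →  a_1 = 2
1121 = 3·357 + 50   →  a_2 = 3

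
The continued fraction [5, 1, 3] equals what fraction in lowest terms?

Using pₖ = aₖpₖ₋₁ + pₖ₋₂ and qₖ = aₖqₖ₋₁ + qₖ₋₂:
  k=0: a=5, p=5, q=1
  k=1: a=1, p=6, q=1
  k=2: a=3, p=23, q=4

23/4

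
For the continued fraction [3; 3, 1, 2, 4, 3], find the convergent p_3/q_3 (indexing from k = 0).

36/11

Using pₖ = aₖpₖ₋₁ + pₖ₋₂, qₖ = aₖqₖ₋₁ + qₖ₋₂ (with p₋₁=1, p₋₂=0, q₋₁=0, q₋₂=1):
  k=0: a=3, p=3, q=1
  k=1: a=3, p=10, q=3
  k=2: a=1, p=13, q=4
  k=3: a=2, p=36, q=11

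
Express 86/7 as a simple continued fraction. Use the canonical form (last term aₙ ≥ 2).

[12; 3, 2]

86 = 12×7 + 2
7 = 3×2 + 1
2 = 2×1 + 0  (stop)
So 86/7 = [12; 3, 2].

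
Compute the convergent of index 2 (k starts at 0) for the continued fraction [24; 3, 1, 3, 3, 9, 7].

97/4

Using pₖ = aₖpₖ₋₁ + pₖ₋₂, qₖ = aₖqₖ₋₁ + qₖ₋₂ (with p₋₁=1, p₋₂=0, q₋₁=0, q₋₂=1):
  k=0: a=24, p=24, q=1
  k=1: a=3, p=73, q=3
  k=2: a=1, p=97, q=4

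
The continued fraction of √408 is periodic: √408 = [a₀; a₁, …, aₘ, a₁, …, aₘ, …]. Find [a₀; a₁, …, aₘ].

[20; 5, 40]

a₀ = ⌊√408⌋ = 20.
With m₀=0, d₀=1 and mₖ₊₁ = dₖaₖ − mₖ, dₖ₊₁ = (n − mₖ₊₁²)/dₖ, aₖ₊₁ = ⌊(a₀+mₖ₊₁)/dₖ₊₁⌋:
  k=1: m=20, d=8, a=5
  k=2: m=20, d=1, a=40
d=1 and a=2a₀=40 at k=2, so the next step gives (m, d) = (20, 8) again — its k=1 value — and the period has length 2.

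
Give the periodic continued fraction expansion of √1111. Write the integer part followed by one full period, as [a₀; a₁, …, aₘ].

a₀ = ⌊√1111⌋ = 33.

[33; 3, 66]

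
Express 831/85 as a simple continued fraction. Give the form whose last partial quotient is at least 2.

831 = 9×85 + 66
85 = 1×66 + 19
66 = 3×19 + 9
19 = 2×9 + 1
9 = 9×1 + 0  (stop)
So 831/85 = [9; 1, 3, 2, 9].

[9; 1, 3, 2, 9]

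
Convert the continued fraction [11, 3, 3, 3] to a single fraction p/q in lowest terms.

373/33

Using pₖ = aₖpₖ₋₁ + pₖ₋₂ and qₖ = aₖqₖ₋₁ + qₖ₋₂:
  k=0: a=11, p=11, q=1
  k=1: a=3, p=34, q=3
  k=2: a=3, p=113, q=10
  k=3: a=3, p=373, q=33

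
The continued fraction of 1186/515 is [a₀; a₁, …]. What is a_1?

3

1186 = 2·515 + 156   →  a_0 = 2
515 = 3·156 + 47   →  a_1 = 3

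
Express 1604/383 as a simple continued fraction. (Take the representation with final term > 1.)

[4; 5, 3, 7, 1, 2]

1604 = 4×383 + 72
383 = 5×72 + 23
72 = 3×23 + 3
23 = 7×3 + 2
3 = 1×2 + 1
2 = 2×1 + 0  (stop)
So 1604/383 = [4; 5, 3, 7, 1, 2].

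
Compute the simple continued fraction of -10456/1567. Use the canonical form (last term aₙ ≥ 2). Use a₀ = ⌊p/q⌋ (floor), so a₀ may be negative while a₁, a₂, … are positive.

-10456 = -7×1567 + 513
1567 = 3×513 + 28
513 = 18×28 + 9
28 = 3×9 + 1
9 = 9×1 + 0  (stop)
So -10456/1567 = [-7; 3, 18, 3, 9].

[-7; 3, 18, 3, 9]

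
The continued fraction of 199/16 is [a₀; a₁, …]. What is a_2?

3

199 = 12·16 + 7   →  a_0 = 12
16 = 2·7 + 2   →  a_1 = 2
7 = 3·2 + 1   →  a_2 = 3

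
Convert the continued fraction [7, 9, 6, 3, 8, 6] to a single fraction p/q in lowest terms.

62959/8856

Using pₖ = aₖpₖ₋₁ + pₖ₋₂ and qₖ = aₖqₖ₋₁ + qₖ₋₂:
  k=0: a=7, p=7, q=1
  k=1: a=9, p=64, q=9
  k=2: a=6, p=391, q=55
  k=3: a=3, p=1237, q=174
  k=4: a=8, p=10287, q=1447
  k=5: a=6, p=62959, q=8856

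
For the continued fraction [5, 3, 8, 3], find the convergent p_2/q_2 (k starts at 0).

133/25

Using pₖ = aₖpₖ₋₁ + pₖ₋₂, qₖ = aₖqₖ₋₁ + qₖ₋₂ (with p₋₁=1, p₋₂=0, q₋₁=0, q₋₂=1):
  k=0: a=5, p=5, q=1
  k=1: a=3, p=16, q=3
  k=2: a=8, p=133, q=25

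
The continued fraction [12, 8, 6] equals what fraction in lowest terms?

594/49

Fold from the inside: start with 6/1.
  8 + 1/6 = 49/6
  12 + 6/49 = 594/49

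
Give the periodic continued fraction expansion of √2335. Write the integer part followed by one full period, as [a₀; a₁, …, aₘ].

[48; 3, 9, 3, 96]

a₀ = ⌊√2335⌋ = 48.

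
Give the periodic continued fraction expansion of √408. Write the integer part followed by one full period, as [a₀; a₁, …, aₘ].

a₀ = ⌊√408⌋ = 20.
With m₀=0, d₀=1 and mₖ₊₁ = dₖaₖ − mₖ, dₖ₊₁ = (n − mₖ₊₁²)/dₖ, aₖ₊₁ = ⌊(a₀+mₖ₊₁)/dₖ₊₁⌋:
  k=1: m=20, d=8, a=5
  k=2: m=20, d=1, a=40
d=1 and a=2a₀=40 at k=2, so the next step gives (m, d) = (20, 8) again — its k=1 value — and the period has length 2.

[20; 5, 40]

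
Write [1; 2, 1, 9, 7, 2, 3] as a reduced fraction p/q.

2056/1529

Fold from the inside: start with 3/1.
  2 + 1/3 = 7/3
  7 + 3/7 = 52/7
  9 + 7/52 = 475/52
  1 + 52/475 = 527/475
  2 + 475/527 = 1529/527
  1 + 527/1529 = 2056/1529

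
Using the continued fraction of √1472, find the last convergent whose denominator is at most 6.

√1472 = [38; 2, 1, 2, 1, 2, 76, …] (period length 6).
Convergents:
  p_0/q_0 = 38/1
  p_1/q_1 = 77/2
  p_2/q_2 = 115/3
  p_3/q_3 = 307/8
q_2 = 3 ≤ 6 < 8 = q_3, so the answer is 115/3.

115/3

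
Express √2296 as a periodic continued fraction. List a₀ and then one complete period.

[47; 1, 10, 1, 94]

a₀ = ⌊√2296⌋ = 47.
With m₀=0, d₀=1 and mₖ₊₁ = dₖaₖ − mₖ, dₖ₊₁ = (n − mₖ₊₁²)/dₖ, aₖ₊₁ = ⌊(a₀+mₖ₊₁)/dₖ₊₁⌋:
  k=1: m=47, d=87, a=1
  k=2: m=40, d=8, a=10
  k=3: m=40, d=87, a=1
  k=4: m=47, d=1, a=94
d=1 and a=2a₀=94 at k=4, so the next step gives (m, d) = (47, 87) again — its k=1 value — and the period has length 4.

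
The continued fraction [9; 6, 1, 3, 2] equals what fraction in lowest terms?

Fold from the inside: start with 2/1.
  3 + 1/2 = 7/2
  1 + 2/7 = 9/7
  6 + 7/9 = 61/9
  9 + 9/61 = 558/61

558/61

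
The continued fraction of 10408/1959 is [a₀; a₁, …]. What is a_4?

10408 = 5·1959 + 613   →  a_0 = 5
1959 = 3·613 + 120   →  a_1 = 3
613 = 5·120 + 13   →  a_2 = 5
120 = 9·13 + 3   →  a_3 = 9
13 = 4·3 + 1   →  a_4 = 4

4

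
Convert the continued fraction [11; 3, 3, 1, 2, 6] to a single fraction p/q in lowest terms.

Using pₖ = aₖpₖ₋₁ + pₖ₋₂ and qₖ = aₖqₖ₋₁ + qₖ₋₂:
  k=0: a=11, p=11, q=1
  k=1: a=3, p=34, q=3
  k=2: a=3, p=113, q=10
  k=3: a=1, p=147, q=13
  k=4: a=2, p=407, q=36
  k=5: a=6, p=2589, q=229

2589/229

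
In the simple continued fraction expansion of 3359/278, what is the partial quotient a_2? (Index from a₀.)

11

3359 = 12·278 + 23   →  a_0 = 12
278 = 12·23 + 2   →  a_1 = 12
23 = 11·2 + 1   →  a_2 = 11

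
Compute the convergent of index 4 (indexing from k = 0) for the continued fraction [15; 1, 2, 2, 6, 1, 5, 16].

707/45

Using pₖ = aₖpₖ₋₁ + pₖ₋₂, qₖ = aₖqₖ₋₁ + qₖ₋₂ (with p₋₁=1, p₋₂=0, q₋₁=0, q₋₂=1):
  k=0: a=15, p=15, q=1
  k=1: a=1, p=16, q=1
  k=2: a=2, p=47, q=3
  k=3: a=2, p=110, q=7
  k=4: a=6, p=707, q=45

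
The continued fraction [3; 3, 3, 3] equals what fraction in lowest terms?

Using pₖ = aₖpₖ₋₁ + pₖ₋₂ and qₖ = aₖqₖ₋₁ + qₖ₋₂:
  k=0: a=3, p=3, q=1
  k=1: a=3, p=10, q=3
  k=2: a=3, p=33, q=10
  k=3: a=3, p=109, q=33

109/33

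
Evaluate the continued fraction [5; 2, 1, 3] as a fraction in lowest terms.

Using pₖ = aₖpₖ₋₁ + pₖ₋₂ and qₖ = aₖqₖ₋₁ + qₖ₋₂:
  k=0: a=5, p=5, q=1
  k=1: a=2, p=11, q=2
  k=2: a=1, p=16, q=3
  k=3: a=3, p=59, q=11

59/11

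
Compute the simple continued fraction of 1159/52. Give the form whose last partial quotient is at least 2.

1159 = 22·52 + 15
52 = 3·15 + 7
15 = 2·7 + 1
7 = 7·1 + 0  (stop)
So 1159/52 = [22; 3, 2, 7].

[22; 3, 2, 7]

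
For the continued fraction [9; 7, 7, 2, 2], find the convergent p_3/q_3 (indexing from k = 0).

978/107

Using pₖ = aₖpₖ₋₁ + pₖ₋₂, qₖ = aₖqₖ₋₁ + qₖ₋₂ (with p₋₁=1, p₋₂=0, q₋₁=0, q₋₂=1):
  k=0: a=9, p=9, q=1
  k=1: a=7, p=64, q=7
  k=2: a=7, p=457, q=50
  k=3: a=2, p=978, q=107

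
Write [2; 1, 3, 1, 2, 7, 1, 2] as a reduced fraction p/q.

Fold from the inside: start with 2/1.
  1 + 1/2 = 3/2
  7 + 2/3 = 23/3
  2 + 3/23 = 49/23
  1 + 23/49 = 72/49
  3 + 49/72 = 265/72
  1 + 72/265 = 337/265
  2 + 265/337 = 939/337

939/337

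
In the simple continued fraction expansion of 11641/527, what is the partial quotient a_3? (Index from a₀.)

1

11641 = 22·527 + 47   →  a_0 = 22
527 = 11·47 + 10   →  a_1 = 11
47 = 4·10 + 7   →  a_2 = 4
10 = 1·7 + 3   →  a_3 = 1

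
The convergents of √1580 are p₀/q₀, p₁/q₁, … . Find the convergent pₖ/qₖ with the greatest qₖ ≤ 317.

12521/315

√1580 = [39; 1, 2, 1, 78, …] (period length 4).
Convergents:
  p_0/q_0 = 39/1
  p_1/q_1 = 40/1
  p_2/q_2 = 119/3
  p_3/q_3 = 159/4
  p_4/q_4 = 12521/315
  p_5/q_5 = 12680/319
q_4 = 315 ≤ 317 < 319 = q_5, so the answer is 12521/315.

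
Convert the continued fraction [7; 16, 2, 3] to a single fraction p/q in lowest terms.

812/115

Fold from the inside: start with 3/1.
  2 + 1/3 = 7/3
  16 + 3/7 = 115/7
  7 + 7/115 = 812/115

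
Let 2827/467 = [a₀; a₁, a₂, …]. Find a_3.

2

2827 = 6·467 + 25   →  a_0 = 6
467 = 18·25 + 17   →  a_1 = 18
25 = 1·17 + 8   →  a_2 = 1
17 = 2·8 + 1   →  a_3 = 2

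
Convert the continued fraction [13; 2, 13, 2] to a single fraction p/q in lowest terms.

755/56

Fold from the inside: start with 2/1.
  13 + 1/2 = 27/2
  2 + 2/27 = 56/27
  13 + 27/56 = 755/56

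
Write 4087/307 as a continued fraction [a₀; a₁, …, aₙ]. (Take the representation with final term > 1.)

4087 = 13·307 + 96
307 = 3·96 + 19
96 = 5·19 + 1
19 = 19·1 + 0  (stop)
So 4087/307 = [13; 3, 5, 19].

[13; 3, 5, 19]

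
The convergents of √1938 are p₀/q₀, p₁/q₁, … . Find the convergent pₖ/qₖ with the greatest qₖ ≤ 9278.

√1938 = [44; 44, 88, …] (period length 2).
Convergents:
  p_0/q_0 = 44/1
  p_1/q_1 = 1937/44
  p_2/q_2 = 170500/3873
  p_3/q_3 = 7503937/170456
q_2 = 3873 ≤ 9278 < 170456 = q_3, so the answer is 170500/3873.

170500/3873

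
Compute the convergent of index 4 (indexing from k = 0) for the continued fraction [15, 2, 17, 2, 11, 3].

Using pₖ = aₖpₖ₋₁ + pₖ₋₂, qₖ = aₖqₖ₋₁ + qₖ₋₂ (with p₋₁=1, p₋₂=0, q₋₁=0, q₋₂=1):
  k=0: a=15, p=15, q=1
  k=1: a=2, p=31, q=2
  k=2: a=17, p=542, q=35
  k=3: a=2, p=1115, q=72
  k=4: a=11, p=12807, q=827

12807/827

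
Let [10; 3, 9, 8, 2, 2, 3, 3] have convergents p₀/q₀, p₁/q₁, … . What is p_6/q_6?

Using pₖ = aₖpₖ₋₁ + pₖ₋₂, qₖ = aₖqₖ₋₁ + qₖ₋₂ (with p₋₁=1, p₋₂=0, q₋₁=0, q₋₂=1):
  k=0: a=10, p=10, q=1
  k=1: a=3, p=31, q=3
  k=2: a=9, p=289, q=28
  k=3: a=8, p=2343, q=227
  k=4: a=2, p=4975, q=482
  k=5: a=2, p=12293, q=1191
  k=6: a=3, p=41854, q=4055

41854/4055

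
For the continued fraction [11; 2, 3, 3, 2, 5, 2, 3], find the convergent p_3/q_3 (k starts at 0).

263/23

Using pₖ = aₖpₖ₋₁ + pₖ₋₂, qₖ = aₖqₖ₋₁ + qₖ₋₂ (with p₋₁=1, p₋₂=0, q₋₁=0, q₋₂=1):
  k=0: a=11, p=11, q=1
  k=1: a=2, p=23, q=2
  k=2: a=3, p=80, q=7
  k=3: a=3, p=263, q=23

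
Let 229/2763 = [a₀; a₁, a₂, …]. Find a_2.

229 = 0·2763 + 229   →  a_0 = 0
2763 = 12·229 + 15   →  a_1 = 12
229 = 15·15 + 4   →  a_2 = 15

15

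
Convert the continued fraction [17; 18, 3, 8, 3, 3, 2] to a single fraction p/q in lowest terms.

Fold from the inside: start with 2/1.
  3 + 1/2 = 7/2
  3 + 2/7 = 23/7
  8 + 7/23 = 191/23
  3 + 23/191 = 596/191
  18 + 191/596 = 10919/596
  17 + 596/10919 = 186219/10919

186219/10919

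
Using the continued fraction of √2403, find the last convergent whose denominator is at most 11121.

√2403 = [49; 49, 98, …] (period length 2).
Convergents:
  p_0/q_0 = 49/1
  p_1/q_1 = 2402/49
  p_2/q_2 = 235445/4803
  p_3/q_3 = 11539207/235396
q_2 = 4803 ≤ 11121 < 235396 = q_3, so the answer is 235445/4803.

235445/4803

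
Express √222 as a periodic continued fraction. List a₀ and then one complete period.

a₀ = ⌊√222⌋ = 14.
With m₀=0, d₀=1 and mₖ₊₁ = dₖaₖ − mₖ, dₖ₊₁ = (n − mₖ₊₁²)/dₖ, aₖ₊₁ = ⌊(a₀+mₖ₊₁)/dₖ₊₁⌋:
  k=1: m=14, d=26, a=1
  k=2: m=12, d=3, a=8
  k=3: m=12, d=26, a=1
  k=4: m=14, d=1, a=28
d=1 and a=2a₀=28 at k=4, so the next step gives (m, d) = (14, 26) again — its k=1 value — and the period has length 4.

[14; 1, 8, 1, 28]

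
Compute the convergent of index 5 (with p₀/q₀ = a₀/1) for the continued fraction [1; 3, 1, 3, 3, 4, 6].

267/211

Using pₖ = aₖpₖ₋₁ + pₖ₋₂, qₖ = aₖqₖ₋₁ + qₖ₋₂ (with p₋₁=1, p₋₂=0, q₋₁=0, q₋₂=1):
  k=0: a=1, p=1, q=1
  k=1: a=3, p=4, q=3
  k=2: a=1, p=5, q=4
  k=3: a=3, p=19, q=15
  k=4: a=3, p=62, q=49
  k=5: a=4, p=267, q=211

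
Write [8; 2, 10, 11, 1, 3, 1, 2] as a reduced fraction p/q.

Fold from the inside: start with 2/1.
  1 + 1/2 = 3/2
  3 + 2/3 = 11/3
  1 + 3/11 = 14/11
  11 + 11/14 = 165/14
  10 + 14/165 = 1664/165
  2 + 165/1664 = 3493/1664
  8 + 1664/3493 = 29608/3493

29608/3493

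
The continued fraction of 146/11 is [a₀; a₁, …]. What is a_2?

146 = 13·11 + 3   →  a_0 = 13
11 = 3·3 + 2   →  a_1 = 3
3 = 1·2 + 1   →  a_2 = 1

1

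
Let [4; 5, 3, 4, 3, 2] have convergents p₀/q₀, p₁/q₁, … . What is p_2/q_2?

67/16

Using pₖ = aₖpₖ₋₁ + pₖ₋₂, qₖ = aₖqₖ₋₁ + qₖ₋₂ (with p₋₁=1, p₋₂=0, q₋₁=0, q₋₂=1):
  k=0: a=4, p=4, q=1
  k=1: a=5, p=21, q=5
  k=2: a=3, p=67, q=16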